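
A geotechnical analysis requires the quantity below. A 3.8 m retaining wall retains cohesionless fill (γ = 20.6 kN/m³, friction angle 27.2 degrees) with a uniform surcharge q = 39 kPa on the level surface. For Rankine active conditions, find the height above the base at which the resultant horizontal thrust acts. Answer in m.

1.58 m

K_a = 0.3726.
Triangular part P₁ = ½K_aγH² = 55.42 at H/3 = 1.267 m; rectangular part P₂ = K_a q H = 55.22 at H/2 = 1.900 m.
ȳ = (P₁·1.267 + P₂·1.900)/(P₁+P₂) = 1.583 m.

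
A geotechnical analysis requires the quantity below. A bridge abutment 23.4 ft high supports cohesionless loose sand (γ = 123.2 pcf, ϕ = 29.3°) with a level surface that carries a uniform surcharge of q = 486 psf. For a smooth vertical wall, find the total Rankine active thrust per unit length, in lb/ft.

15500 lb/ft

K_a = tan²(45° − φ/2) = 0.3428.
Soil triangle: ½ K_a γ H² = 0.5×0.3428×123.2×23.4² = 11560 lb/ft.
Surcharge rectangle: K_a q H = 0.3428×486×23.4 = 3899 lb/ft.
Total = 11560 + 3899 = 15460 lb/ft.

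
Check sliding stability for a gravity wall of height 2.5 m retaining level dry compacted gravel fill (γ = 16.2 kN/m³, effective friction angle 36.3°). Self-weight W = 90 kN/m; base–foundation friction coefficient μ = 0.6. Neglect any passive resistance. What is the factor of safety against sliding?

4.16

K_a = tan²(45° − 36.3°/2) = 0.2563.
P_a = ½K_aγH² = 0.5×0.2563×16.2×2.5² = 12.97 kN/m, acting at H/3 = 0.8333 m above the base.
FS_sliding = μW / P_a = 0.6×90 / 12.97 = 4.162.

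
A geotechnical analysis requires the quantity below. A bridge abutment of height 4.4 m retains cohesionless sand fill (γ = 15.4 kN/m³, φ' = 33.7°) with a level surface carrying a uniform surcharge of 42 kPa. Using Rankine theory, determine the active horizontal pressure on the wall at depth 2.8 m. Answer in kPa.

K_a = (1 − sin φ)/(1 + sin φ) = 0.2863.
σ_v = γz + q = 15.4 × 2.8 + 42 = 85.12 kPa.
σ_h = K_a σ_v = 0.2863 × 85.12 = 24.37 kPa.

24.4 kPa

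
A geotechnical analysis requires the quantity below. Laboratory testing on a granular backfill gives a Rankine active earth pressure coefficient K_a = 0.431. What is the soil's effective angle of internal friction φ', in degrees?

23.4°

K_a = tan²(45° − φ/2) ⇒ 45° − φ/2 = arctan(√0.431) = 33.29°.
φ = 2(45° − 33.29°) = 23.43°.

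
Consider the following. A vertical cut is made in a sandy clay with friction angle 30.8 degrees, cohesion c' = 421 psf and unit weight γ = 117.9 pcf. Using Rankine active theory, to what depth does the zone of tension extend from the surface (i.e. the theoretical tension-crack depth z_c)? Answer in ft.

K_a = tan²(45° − 30.8°/2) = 0.3227; √K_a = 0.5681.
The active pressure is zero where K_a γ z = 2c√K_a, so z_c = 2c/(γ√K_a) = 2×421/(117.9×0.5681) = 12.57 ft.

12.6 ft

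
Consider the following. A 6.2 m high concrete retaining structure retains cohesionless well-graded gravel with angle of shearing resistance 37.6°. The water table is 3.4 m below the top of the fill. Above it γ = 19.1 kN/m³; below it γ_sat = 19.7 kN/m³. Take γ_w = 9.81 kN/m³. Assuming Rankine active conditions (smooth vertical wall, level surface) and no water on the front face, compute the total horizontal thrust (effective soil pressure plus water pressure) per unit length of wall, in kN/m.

K_a = tan²(45° − φ/2) = 0.2421.
γ' = 19.7 − 9.81 = 9.890 kN/m³. Depth below WT = 2.8 m.
σ'_h at WT = K_a γ d_w = 15.72 kPa; at base = 15.72 + K_a γ' × 2.8 = 22.43 kPa.
P₁ (0–3.4 m) = ½×15.72×3.4 = 26.73. P₂ (3.4–6.2 m) = ½(15.72+22.43)×2.8 = 53.41.
P_w = ½ γ_w h₂² = 0.5×9.81×2.8² = 38.46. Total = 26.73+53.41+38.46 = 118.6 kN/m.

119 kN/m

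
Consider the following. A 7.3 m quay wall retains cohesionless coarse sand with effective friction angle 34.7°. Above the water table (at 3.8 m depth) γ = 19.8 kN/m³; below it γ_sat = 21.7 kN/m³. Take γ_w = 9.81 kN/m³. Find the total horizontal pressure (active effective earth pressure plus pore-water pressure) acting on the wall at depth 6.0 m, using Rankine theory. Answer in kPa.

K_a = (1 − sin φ)/(1 + sin φ) = 0.2745.
γ' = 21.7 − 9.81 = 11.89 kN/m³.
Effective vertical stress at 6.0 m: σ'_v = 19.8×3.8 + 11.89×2.20 = 101.4 kPa.
σ'_h = K_a σ'_v = 0.2745 × 101.4 = 27.83 kPa; u = γ_w × 2.20 = 21.58 kPa.
Total σ_h = 27.83 + 21.58 = 49.41 kPa.

49.4 kPa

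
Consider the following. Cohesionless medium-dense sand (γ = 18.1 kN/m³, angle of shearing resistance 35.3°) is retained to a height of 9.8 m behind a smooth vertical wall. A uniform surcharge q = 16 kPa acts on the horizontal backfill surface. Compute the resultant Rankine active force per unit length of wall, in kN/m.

K_a = tan²(45° − φ/2) = 0.2675.
Soil triangle: ½ K_a γ H² = 0.5×0.2675×18.1×9.8² = 232.5 kN/m.
Surcharge rectangle: K_a q H = 0.2675×16×9.8 = 41.95 kN/m.
Total = 232.5 + 41.95 = 274.5 kN/m.

274 kN/m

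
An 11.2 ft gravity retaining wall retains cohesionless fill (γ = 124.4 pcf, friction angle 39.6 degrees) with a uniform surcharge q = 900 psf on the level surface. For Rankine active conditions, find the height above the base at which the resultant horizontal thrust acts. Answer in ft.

4.79 ft

K_a = 0.2214.
Triangular part P₁ = ½K_aγH² = 1728 at H/3 = 3.733 ft; rectangular part P₂ = K_a q H = 2232 at H/2 = 5.600 ft.
ȳ = (P₁·3.733 + P₂·5.600)/(P₁+P₂) = 4.786 ft.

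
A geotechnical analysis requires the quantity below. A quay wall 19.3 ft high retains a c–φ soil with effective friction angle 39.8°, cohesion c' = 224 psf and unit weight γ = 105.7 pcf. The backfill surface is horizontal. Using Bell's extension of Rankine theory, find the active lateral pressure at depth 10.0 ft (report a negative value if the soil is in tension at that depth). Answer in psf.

22.1 psf

K_a = (1 − sin φ)/(1 + sin φ) = 0.2194.
σ_a = K_a γ z − 2c√K_a = 0.2194×105.7×10.0 − 2×224×0.4684 = 22.08 psf.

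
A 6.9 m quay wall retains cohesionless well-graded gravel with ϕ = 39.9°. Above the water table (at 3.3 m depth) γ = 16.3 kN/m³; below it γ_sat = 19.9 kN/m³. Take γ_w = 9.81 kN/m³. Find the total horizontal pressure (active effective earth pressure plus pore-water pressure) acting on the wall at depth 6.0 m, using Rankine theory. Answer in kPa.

K_a = (1 − sin φ)/(1 + sin φ) = 0.2184.
γ' = 19.9 − 9.81 = 10.09 kN/m³.
Effective vertical stress at 6.0 m: σ'_v = 16.3×3.3 + 10.09×2.70 = 81.03 kPa.
σ'_h = K_a σ'_v = 0.2184 × 81.03 = 17.70 kPa; u = γ_w × 2.70 = 26.49 kPa.
Total σ_h = 17.70 + 26.49 = 44.19 kPa.

44.2 kPa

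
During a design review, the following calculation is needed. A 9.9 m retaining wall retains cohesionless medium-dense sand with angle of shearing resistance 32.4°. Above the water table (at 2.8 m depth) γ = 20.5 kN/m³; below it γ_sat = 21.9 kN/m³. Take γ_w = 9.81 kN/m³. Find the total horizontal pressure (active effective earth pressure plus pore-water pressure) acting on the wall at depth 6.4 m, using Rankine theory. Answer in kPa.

K_a = (1 − sin φ)/(1 + sin φ) = 0.3022.
γ' = 21.9 − 9.81 = 12.09 kN/m³.
Effective vertical stress at 6.4 m: σ'_v = 20.5×2.8 + 12.09×3.60 = 100.9 kPa.
σ'_h = K_a σ'_v = 0.3022 × 100.9 = 30.50 kPa; u = γ_w × 3.60 = 35.32 kPa.
Total σ_h = 30.50 + 35.32 = 65.82 kPa.

65.8 kPa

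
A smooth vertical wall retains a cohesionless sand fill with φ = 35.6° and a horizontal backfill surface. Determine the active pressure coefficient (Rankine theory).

0.264

K_a = tan²(45° − φ/2) = tan²(27.20°) = 0.2641.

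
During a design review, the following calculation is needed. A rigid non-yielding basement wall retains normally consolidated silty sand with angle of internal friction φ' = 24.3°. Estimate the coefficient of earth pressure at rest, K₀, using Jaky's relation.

K₀ = 1 − sin φ' = 1 − sin 24.3° = 0.5885.

0.588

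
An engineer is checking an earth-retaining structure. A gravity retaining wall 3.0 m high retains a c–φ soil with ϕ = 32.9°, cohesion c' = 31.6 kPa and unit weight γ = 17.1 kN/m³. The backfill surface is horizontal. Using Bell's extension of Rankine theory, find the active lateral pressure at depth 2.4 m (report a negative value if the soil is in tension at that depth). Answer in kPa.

K_a = (1 − sin φ)/(1 + sin φ) = 0.2960.
σ_a = K_a γ z − 2c√K_a = 0.2960×17.1×2.4 − 2×31.6×0.5441 = -22.24 kPa.

-22.2 kPa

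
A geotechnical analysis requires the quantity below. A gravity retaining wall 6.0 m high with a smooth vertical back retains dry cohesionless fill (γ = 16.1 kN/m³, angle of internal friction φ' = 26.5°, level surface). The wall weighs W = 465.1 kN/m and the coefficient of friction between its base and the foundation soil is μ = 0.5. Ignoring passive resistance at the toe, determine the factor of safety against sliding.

K_a = tan²(45° − 26.5°/2) = 0.3829.
P_a = ½K_aγH² = 0.5×0.3829×16.1×6.0² = 111.0 kN/m, acting at H/3 = 2.000 m above the base.
FS_sliding = μW / P_a = 0.5×465.1 / 111.0 = 2.096.

2.10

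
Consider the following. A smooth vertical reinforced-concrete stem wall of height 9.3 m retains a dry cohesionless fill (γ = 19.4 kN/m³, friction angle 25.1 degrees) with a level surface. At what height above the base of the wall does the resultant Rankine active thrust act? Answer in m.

K_a = 0.4043.
The pressure distribution is triangular, so the resultant acts at H/3 above the base = 9.3/3 = 3.100 m.

3.10 m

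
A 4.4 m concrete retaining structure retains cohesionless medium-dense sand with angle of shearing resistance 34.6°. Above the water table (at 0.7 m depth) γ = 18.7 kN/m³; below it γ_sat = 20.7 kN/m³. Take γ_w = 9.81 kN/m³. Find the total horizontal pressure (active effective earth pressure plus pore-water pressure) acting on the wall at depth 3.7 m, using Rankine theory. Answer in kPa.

K_a = (1 − sin φ)/(1 + sin φ) = 0.2756.
γ' = 20.7 − 9.81 = 10.89 kN/m³.
Effective vertical stress at 3.7 m: σ'_v = 18.7×0.7 + 10.89×3.00 = 45.76 kPa.
σ'_h = K_a σ'_v = 0.2756 × 45.76 = 12.61 kPa; u = γ_w × 3.00 = 29.43 kPa.
Total σ_h = 12.61 + 29.43 = 42.04 kPa.

42.0 kPa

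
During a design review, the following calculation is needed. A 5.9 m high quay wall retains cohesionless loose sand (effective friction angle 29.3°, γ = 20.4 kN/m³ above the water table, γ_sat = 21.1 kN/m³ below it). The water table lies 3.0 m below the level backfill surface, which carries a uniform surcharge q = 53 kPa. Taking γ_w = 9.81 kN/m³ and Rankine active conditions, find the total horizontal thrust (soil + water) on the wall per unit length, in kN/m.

257 kN/m

K_a = tan²(45° − φ/2) = 0.3428.
γ' = 21.1 − 9.81 = 11.29 kN/m³. h₂ = H − d_w = 2.9 m.
σ'_h: at surface K_a·q = 18.17; at WT K_a(q+γd_w) = 39.15; at base K_a(q+γd_w+γ'h₂) = 50.38 kPa.
P₁ = ½(18.17+39.15)×3.0 = 85.98; P₂ = ½(39.15+50.38)×2.9 = 129.8; P_w = ½γ_w h₂² = 41.25.
Total = 85.98+129.8+41.25 = 257.1 kN/m.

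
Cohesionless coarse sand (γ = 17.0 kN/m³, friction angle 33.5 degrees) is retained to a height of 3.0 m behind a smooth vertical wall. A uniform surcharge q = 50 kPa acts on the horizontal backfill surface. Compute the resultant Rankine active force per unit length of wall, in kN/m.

K_a = tan²(45° − φ/2) = 0.2887.
Soil triangle: ½ K_a γ H² = 0.5×0.2887×17.0×3.0² = 22.09 kN/m.
Surcharge rectangle: K_a q H = 0.2887×50×3.0 = 43.31 kN/m.
Total = 22.09 + 43.31 = 65.39 kN/m.

65.4 kN/m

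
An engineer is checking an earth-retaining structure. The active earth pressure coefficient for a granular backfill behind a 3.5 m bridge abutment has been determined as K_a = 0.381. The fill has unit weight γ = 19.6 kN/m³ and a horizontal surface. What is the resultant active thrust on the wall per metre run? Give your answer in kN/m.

P = ½ K_a γ H² = 0.5 × 0.381 × 19.6 × 3.5² = 45.74 kN/m.

45.7 kN/m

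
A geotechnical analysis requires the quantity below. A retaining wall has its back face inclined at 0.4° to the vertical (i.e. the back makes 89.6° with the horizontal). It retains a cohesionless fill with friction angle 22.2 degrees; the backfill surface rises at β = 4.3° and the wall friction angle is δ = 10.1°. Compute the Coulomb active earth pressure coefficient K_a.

K_a = sin²(α+φ) / [sin²α · sin(α−δ) · (1 + √{sin(φ+δ)sin(φ−β) / (sin(α−δ)sin(α+β))})²].
With α = 89.6°, φ = 22.2°, δ = 10.1°, β = 4.3°: K_a = 0.4415.

0.442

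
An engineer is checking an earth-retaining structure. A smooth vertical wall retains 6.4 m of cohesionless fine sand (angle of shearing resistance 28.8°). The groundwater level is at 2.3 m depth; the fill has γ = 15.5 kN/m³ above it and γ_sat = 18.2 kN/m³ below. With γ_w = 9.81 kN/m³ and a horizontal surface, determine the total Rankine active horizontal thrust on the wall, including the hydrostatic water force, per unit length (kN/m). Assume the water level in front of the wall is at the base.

K_a = tan²(45° − φ/2) = 0.3498.
γ' = 18.2 − 9.81 = 8.390 kN/m³. Depth below WT = 4.1 m.
σ'_h at WT = K_a γ d_w = 12.47 kPa; at base = 12.47 + K_a γ' × 4.1 = 24.50 kPa.
P₁ (0–2.3 m) = ½×12.47×2.3 = 14.34. P₂ (2.3–6.4 m) = ½(12.47+24.50)×4.1 = 75.79.
P_w = ½ γ_w h₂² = 0.5×9.81×4.1² = 82.45. Total = 14.34+75.79+82.45 = 172.6 kN/m.

173 kN/m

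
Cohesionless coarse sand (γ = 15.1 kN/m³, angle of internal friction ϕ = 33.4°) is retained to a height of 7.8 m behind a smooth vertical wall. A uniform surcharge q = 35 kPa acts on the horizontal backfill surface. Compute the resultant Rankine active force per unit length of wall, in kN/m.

212 kN/m

K_a = tan²(45° − φ/2) = 0.2899.
Soil triangle: ½ K_a γ H² = 0.5×0.2899×15.1×7.8² = 133.2 kN/m.
Surcharge rectangle: K_a q H = 0.2899×35×7.8 = 79.15 kN/m.
Total = 133.2 + 79.15 = 212.3 kN/m.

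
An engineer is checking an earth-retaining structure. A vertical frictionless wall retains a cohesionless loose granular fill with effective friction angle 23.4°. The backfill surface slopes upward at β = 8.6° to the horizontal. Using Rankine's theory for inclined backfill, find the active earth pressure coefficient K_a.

0.452

K_a = cos β · (cos β − √(cos²β − cos²φ)) / (cos β + √(cos²β − cos²φ)).
cos β = 0.9888, cos φ = 0.9178, √(cos²β − cos²φ) = 0.3679.
K_a = 0.9888 × (0.9888 − 0.3679)/(0.9888 + 0.3679) = 0.4525.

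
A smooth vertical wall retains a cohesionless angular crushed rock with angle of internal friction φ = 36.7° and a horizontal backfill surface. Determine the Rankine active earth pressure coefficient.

0.252

K_a = tan²(45° − φ/2) = tan²(26.65°) = 0.2519.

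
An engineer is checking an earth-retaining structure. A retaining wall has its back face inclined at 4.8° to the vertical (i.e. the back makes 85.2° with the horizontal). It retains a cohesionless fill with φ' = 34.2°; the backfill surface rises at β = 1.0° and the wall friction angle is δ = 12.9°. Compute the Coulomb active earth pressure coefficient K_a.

K_a = sin²(α+φ) / [sin²α · sin(α−δ) · (1 + √{sin(φ+δ)sin(φ−β) / (sin(α−δ)sin(α+β))})²].
With α = 85.2°, φ = 34.2°, δ = 12.9°, β = 1.0°: K_a = 0.2949.

0.295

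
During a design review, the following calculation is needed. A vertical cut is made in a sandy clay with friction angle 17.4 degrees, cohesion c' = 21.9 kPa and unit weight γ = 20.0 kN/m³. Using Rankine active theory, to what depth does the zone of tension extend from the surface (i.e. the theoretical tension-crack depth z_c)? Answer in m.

2.98 m

K_a = tan²(45° − 17.4°/2) = 0.5396; √K_a = 0.7346.
The active pressure is zero where K_a γ z = 2c√K_a, so z_c = 2c/(γ√K_a) = 2×21.9/(20.0×0.7346) = 2.981 m.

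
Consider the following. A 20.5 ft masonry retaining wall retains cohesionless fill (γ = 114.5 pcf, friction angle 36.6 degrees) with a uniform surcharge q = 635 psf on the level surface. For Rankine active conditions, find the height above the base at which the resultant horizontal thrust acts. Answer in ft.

K_a = 0.2530.
Triangular part P₁ = ½K_aγH² = 6086 at H/3 = 6.833 ft; rectangular part P₂ = K_a q H = 3293 at H/2 = 10.25 ft.
ȳ = (P₁·6.833 + P₂·10.25)/(P₁+P₂) = 8.033 ft.

8.03 ft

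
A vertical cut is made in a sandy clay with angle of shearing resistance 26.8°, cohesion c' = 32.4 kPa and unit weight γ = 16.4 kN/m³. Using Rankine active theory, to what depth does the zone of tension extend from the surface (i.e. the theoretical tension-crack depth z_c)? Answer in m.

6.42 m

K_a = tan²(45° − 26.8°/2) = 0.3785; √K_a = 0.6152.
The active pressure is zero where K_a γ z = 2c√K_a, so z_c = 2c/(γ√K_a) = 2×32.4/(16.4×0.6152) = 6.423 m.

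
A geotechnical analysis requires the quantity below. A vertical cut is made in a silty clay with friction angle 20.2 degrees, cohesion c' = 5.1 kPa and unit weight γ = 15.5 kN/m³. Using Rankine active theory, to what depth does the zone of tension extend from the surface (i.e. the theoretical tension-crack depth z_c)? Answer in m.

0.943 m

K_a = tan²(45° − 20.2°/2) = 0.4867; √K_a = 0.6976.
The active pressure is zero where K_a γ z = 2c√K_a, so z_c = 2c/(γ√K_a) = 2×5.1/(15.5×0.6976) = 0.9433 m.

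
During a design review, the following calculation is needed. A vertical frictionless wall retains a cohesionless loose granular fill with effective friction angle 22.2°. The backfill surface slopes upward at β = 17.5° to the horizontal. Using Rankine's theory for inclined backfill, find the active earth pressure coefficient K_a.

K_a = cos β · (cos β − √(cos²β − cos²φ)) / (cos β + √(cos²β − cos²φ)).
cos β = 0.9537, cos φ = 0.9259, √(cos²β − cos²φ) = 0.2288.
K_a = 0.9537 × (0.9537 − 0.2288)/(0.9537 + 0.2288) = 0.5847.

0.585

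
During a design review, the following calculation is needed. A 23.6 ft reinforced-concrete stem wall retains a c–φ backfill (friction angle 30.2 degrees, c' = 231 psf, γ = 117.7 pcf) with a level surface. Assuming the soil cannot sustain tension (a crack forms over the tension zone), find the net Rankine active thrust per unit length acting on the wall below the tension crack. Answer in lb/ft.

5470 lb/ft

K_a = 0.3307; √K_a = 0.5750.
Tension-crack depth z_c = 2c/(γ√K_a) = 2×231/(117.7×0.5750) = 6.826 ft.
σ_a at base = K_a γ H − 2c√K_a = 0.3307×117.7×23.6 − 2×231×0.5750 = 652.8 psf.
P_a = ½ × 652.8 × (H − z_c) = 0.5×652.8×16.77 = 5475 lb/ft.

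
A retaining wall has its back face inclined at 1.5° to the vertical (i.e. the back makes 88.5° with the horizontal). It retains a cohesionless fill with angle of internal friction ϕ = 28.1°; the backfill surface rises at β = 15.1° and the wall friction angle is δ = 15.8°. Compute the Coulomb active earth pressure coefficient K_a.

0.422

K_a = sin²(α+φ) / [sin²α · sin(α−δ) · (1 + √{sin(φ+δ)sin(φ−β) / (sin(α−δ)sin(α+β))})²].
With α = 88.5°, φ = 28.1°, δ = 15.8°, β = 15.1°: K_a = 0.4215.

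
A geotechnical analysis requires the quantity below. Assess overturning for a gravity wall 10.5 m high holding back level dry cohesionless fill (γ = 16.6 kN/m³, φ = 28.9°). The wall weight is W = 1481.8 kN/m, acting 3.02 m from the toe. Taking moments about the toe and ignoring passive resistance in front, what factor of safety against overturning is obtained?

K_a = tan²(45° − 28.9°/2) = 0.3484.
P_a = ½K_aγH² = 0.5×0.3484×16.6×10.5² = 318.8 kN/m, acting at H/3 = 3.500 m above the base.
Overturning moment M_o = P_a × H/3 = 318.8 × 3.500 = 1116.
Resisting moment M_r = W × 3.02 = 1481.8 × 3.02 = 4475.
FS_overturning = M_r/M_o = 4475/1116 = 4.011.

4.01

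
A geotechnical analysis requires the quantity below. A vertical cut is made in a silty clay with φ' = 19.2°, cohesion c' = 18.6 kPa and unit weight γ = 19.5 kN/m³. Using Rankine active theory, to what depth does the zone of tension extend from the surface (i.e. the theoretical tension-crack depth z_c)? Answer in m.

K_a = tan²(45° − 19.2°/2) = 0.5050; √K_a = 0.7107.
The active pressure is zero where K_a γ z = 2c√K_a, so z_c = 2c/(γ√K_a) = 2×18.6/(19.5×0.7107) = 2.684 m.

2.68 m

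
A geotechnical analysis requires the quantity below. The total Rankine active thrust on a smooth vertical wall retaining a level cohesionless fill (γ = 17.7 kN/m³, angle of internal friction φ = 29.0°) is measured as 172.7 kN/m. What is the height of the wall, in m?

K_a = 0.3470. P_a = ½ K_a γ H² ⇒ H = √(2P_a/(K_a γ)).
H = √(2×172.7/(0.3470×17.7)) = 7.499 m.

7.50 m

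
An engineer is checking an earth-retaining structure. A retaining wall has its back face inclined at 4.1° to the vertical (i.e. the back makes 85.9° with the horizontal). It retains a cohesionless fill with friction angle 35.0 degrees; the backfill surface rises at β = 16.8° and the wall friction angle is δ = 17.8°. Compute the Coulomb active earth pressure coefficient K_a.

0.343

K_a = sin²(α+φ) / [sin²α · sin(α−δ) · (1 + √{sin(φ+δ)sin(φ−β) / (sin(α−δ)sin(α+β))})²].
With α = 85.9°, φ = 35.0°, δ = 17.8°, β = 16.8°: K_a = 0.3433.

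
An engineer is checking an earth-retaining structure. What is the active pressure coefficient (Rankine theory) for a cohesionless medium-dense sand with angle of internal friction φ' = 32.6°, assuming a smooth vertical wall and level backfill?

0.300

K_a = (1 − sin φ)/(1 + sin φ) = (1 − sin 32.6°)/(1 + sin 32.6°) = 0.2997.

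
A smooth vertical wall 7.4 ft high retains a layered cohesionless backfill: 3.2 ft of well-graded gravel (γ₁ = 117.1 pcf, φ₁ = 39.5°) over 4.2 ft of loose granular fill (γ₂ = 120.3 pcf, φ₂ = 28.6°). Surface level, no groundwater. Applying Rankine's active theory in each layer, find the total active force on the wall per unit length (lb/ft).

1060 lb/ft

K_a1 = tan²(45°−39.5°/2) = 0.2224; K_a2 = tan²(45°−28.6°/2) = 0.3525.
Layer 1: σ at base = K_a1 γ₁ h₁ = 83.35 psf; P₁ = ½×83.35×3.2 = 133.4.
Layer 2: σ_v at top = γ₁h₁ = 374.7; σ_h top = K_a2×374.7 = 132.1; σ_h base = K_a2×(374.7+120.3×4.2) = 310.2.
P₂ = ½(132.1+310.2)×4.2 = 928.9. Total P_a = 133.4+928.9 = 1062 lb/ft.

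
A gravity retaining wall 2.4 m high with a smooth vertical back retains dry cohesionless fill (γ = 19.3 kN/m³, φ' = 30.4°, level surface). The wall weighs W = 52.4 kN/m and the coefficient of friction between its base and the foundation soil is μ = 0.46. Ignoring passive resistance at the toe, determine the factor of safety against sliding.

1.32

K_a = tan²(45° − 30.4°/2) = 0.3280.
P_a = ½K_aγH² = 0.5×0.3280×19.3×2.4² = 18.23 kN/m, acting at H/3 = 0.8000 m above the base.
FS_sliding = μW / P_a = 0.46×52.4 / 18.23 = 1.322.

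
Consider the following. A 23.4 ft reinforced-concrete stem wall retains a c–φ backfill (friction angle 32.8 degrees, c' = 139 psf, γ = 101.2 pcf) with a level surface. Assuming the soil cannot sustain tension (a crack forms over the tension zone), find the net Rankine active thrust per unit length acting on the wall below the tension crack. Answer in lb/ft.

5070 lb/ft

K_a = 0.2973; √K_a = 0.5452.
Tension-crack depth z_c = 2c/(γ√K_a) = 2×139/(101.2×0.5452) = 5.038 ft.
σ_a at base = K_a γ H − 2c√K_a = 0.2973×101.2×23.4 − 2×139×0.5452 = 552.4 psf.
P_a = ½ × 552.4 × (H − z_c) = 0.5×552.4×18.36 = 5071 lb/ft.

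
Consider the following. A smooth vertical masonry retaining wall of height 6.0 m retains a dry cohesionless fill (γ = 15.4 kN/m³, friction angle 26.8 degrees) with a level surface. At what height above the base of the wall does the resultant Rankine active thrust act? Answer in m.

2.00 m

K_a = 0.3785.
The pressure distribution is triangular, so the resultant acts at H/3 above the base = 6.0/3 = 2.000 m.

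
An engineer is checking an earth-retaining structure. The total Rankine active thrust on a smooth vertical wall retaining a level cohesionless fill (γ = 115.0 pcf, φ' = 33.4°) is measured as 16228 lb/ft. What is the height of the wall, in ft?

K_a = 0.2899. P_a = ½ K_a γ H² ⇒ H = √(2P_a/(K_a γ)).
H = √(2×16228/(0.2899×115.0)) = 31.20 ft.

31.2 ft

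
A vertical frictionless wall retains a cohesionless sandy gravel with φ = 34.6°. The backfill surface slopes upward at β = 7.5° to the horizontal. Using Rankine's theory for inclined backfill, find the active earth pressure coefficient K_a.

K_a = cos β · (cos β − √(cos²β − cos²φ)) / (cos β + √(cos²β − cos²φ)).
cos β = 0.9914, cos φ = 0.8231, √(cos²β − cos²φ) = 0.5526.
K_a = 0.9914 × (0.9914 − 0.5526)/(0.9914 + 0.5526) = 0.2818.

0.282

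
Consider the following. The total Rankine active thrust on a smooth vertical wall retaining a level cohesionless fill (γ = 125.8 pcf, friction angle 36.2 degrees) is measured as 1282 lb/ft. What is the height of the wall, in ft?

K_a = 0.2574. P_a = ½ K_a γ H² ⇒ H = √(2P_a/(K_a γ)).
H = √(2×1282/(0.2574×125.8)) = 8.899 ft.

8.90 ft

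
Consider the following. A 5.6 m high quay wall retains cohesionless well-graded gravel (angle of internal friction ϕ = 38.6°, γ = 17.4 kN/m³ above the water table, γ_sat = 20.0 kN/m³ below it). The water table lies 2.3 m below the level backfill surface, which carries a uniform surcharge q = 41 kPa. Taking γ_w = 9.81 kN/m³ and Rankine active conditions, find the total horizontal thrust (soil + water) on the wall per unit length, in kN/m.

161 kN/m

K_a = tan²(45° − φ/2) = 0.2316.
γ' = 20.0 − 9.81 = 10.19 kN/m³. h₂ = H − d_w = 3.3 m.
σ'_h: at surface K_a·q = 9.496; at WT K_a(q+γd_w) = 18.77; at base K_a(q+γd_w+γ'h₂) = 26.55 kPa.
P₁ = ½(9.496+18.77)×2.3 = 32.50; P₂ = ½(18.77+26.55)×3.3 = 74.78; P_w = ½γ_w h₂² = 53.42.
Total = 32.50+74.78+53.42 = 160.7 kN/m.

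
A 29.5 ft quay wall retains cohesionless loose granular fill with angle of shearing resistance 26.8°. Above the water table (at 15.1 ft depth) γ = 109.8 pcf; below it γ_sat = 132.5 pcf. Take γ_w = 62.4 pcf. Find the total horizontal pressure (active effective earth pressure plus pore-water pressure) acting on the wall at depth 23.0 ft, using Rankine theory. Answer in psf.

K_a = (1 − sin φ)/(1 + sin φ) = 0.3785.
γ' = 132.5 − 62.4 = 70.10 pcf.
Effective vertical stress at 23.0 ft: σ'_v = 109.8×15.1 + 70.10×7.90 = 2212 psf.
σ'_h = K_a σ'_v = 0.3785 × 2212 = 837.1 psf; u = γ_w × 7.90 = 493.0 psf.
Total σ_h = 837.1 + 493.0 = 1330 psf.

1330 psf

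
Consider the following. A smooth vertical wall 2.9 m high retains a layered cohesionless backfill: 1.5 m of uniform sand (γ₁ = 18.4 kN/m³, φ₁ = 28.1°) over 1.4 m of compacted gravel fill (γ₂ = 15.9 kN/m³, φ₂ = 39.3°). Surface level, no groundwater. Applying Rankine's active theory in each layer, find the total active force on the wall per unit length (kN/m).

K_a1 = tan²(45°−28.1°/2) = 0.3596; K_a2 = tan²(45°−39.3°/2) = 0.2245.
Layer 1: σ at base = K_a1 γ₁ h₁ = 9.925 kPa; P₁ = ½×9.925×1.5 = 7.444.
Layer 2: σ_v at top = γ₁h₁ = 27.60; σ_h top = K_a2×27.60 = 6.195; σ_h base = K_a2×(27.60+15.9×1.4) = 11.19.
P₂ = ½(6.195+11.19)×1.4 = 12.17. Total P_a = 7.444+12.17 = 19.61 kN/m.

19.6 kN/m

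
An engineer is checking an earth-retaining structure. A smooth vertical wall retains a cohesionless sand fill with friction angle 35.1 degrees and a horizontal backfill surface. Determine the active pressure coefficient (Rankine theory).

0.270

K_a = tan²(45° − φ/2) = tan²(27.45°) = 0.2698.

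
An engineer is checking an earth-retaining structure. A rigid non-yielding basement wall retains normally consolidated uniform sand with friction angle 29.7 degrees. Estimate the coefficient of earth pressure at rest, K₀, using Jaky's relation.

K₀ = 1 − sin φ' = 1 − sin 29.7° = 0.5045.

0.505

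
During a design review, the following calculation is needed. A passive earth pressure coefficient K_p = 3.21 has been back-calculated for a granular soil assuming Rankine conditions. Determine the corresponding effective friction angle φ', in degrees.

K_p = (1+sin φ)/(1−sin φ) ⇒ sin φ = (K_p − 1)/(K_p + 1) = 0.5249.
φ = arcsin(0.5249) = 31.66°.

31.7°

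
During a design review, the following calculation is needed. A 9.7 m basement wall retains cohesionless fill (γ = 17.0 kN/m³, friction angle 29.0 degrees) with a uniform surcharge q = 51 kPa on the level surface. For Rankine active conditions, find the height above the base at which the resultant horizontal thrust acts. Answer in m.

3.85 m

K_a = 0.3470.
Triangular part P₁ = ½K_aγH² = 277.5 at H/3 = 3.233 m; rectangular part P₂ = K_a q H = 171.6 at H/2 = 4.850 m.
ȳ = (P₁·3.233 + P₂·4.850)/(P₁+P₂) = 3.851 m.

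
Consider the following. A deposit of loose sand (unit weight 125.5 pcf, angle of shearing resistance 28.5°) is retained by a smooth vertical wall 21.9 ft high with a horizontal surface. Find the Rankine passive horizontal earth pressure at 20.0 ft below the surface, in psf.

7090 psf

K_p = (1 + sin φ)/(1 − sin φ) = 2.825.
σ_h = K_p γ z = 2.825 × 125.5 × 20.0 = 7091 psf.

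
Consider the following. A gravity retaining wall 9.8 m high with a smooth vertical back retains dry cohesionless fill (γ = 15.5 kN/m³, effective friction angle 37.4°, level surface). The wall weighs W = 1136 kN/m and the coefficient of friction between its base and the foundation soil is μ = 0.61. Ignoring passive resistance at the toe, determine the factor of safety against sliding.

3.81

K_a = tan²(45° − 37.4°/2) = 0.2443.
P_a = ½K_aγH² = 0.5×0.2443×15.5×9.8² = 181.8 kN/m, acting at H/3 = 3.267 m above the base.
FS_sliding = μW / P_a = 0.61×1136 / 181.8 = 3.811.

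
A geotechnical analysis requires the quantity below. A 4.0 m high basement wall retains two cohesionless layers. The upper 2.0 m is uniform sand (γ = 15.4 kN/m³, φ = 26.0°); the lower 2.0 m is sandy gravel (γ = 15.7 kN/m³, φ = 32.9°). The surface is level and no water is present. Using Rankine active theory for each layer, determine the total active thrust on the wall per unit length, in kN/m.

39.6 kN/m

K_a1 = tan²(45°−26.0°/2) = 0.3905; K_a2 = tan²(45°−32.9°/2) = 0.2960.
Layer 1: σ at base = K_a1 γ₁ h₁ = 12.03 kPa; P₁ = ½×12.03×2.0 = 12.03.
Layer 2: σ_v at top = γ₁h₁ = 30.80; σ_h top = K_a2×30.80 = 9.118; σ_h base = K_a2×(30.80+15.7×2.0) = 18.41.
P₂ = ½(9.118+18.41)×2.0 = 27.53. Total P_a = 12.03+27.53 = 39.56 kN/m.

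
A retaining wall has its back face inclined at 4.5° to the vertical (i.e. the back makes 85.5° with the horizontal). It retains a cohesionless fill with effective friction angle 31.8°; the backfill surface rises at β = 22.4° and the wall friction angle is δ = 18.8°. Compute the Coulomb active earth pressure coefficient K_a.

K_a = sin²(α+φ) / [sin²α · sin(α−δ) · (1 + √{sin(φ+δ)sin(φ−β) / (sin(α−δ)sin(α+β))})²].
With α = 85.5°, φ = 31.8°, δ = 18.8°, β = 22.4°: K_a = 0.4543.

0.454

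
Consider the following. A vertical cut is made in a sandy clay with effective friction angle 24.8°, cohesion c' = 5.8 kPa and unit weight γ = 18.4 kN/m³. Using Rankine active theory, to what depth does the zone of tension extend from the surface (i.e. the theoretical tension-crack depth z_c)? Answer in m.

0.986 m

K_a = tan²(45° − 24.8°/2) = 0.4090; √K_a = 0.6395.
The active pressure is zero where K_a γ z = 2c√K_a, so z_c = 2c/(γ√K_a) = 2×5.8/(18.4×0.6395) = 0.9858 m.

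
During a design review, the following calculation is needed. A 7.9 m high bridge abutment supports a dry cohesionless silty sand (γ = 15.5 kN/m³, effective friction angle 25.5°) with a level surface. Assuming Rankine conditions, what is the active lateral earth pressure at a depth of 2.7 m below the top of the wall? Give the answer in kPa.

K_a = (1 − sin φ)/(1 + sin φ) = 0.3981.
σ_h = K_a γ z = 0.3981 × 15.5 × 2.7 = 16.66 kPa.

16.7 kPa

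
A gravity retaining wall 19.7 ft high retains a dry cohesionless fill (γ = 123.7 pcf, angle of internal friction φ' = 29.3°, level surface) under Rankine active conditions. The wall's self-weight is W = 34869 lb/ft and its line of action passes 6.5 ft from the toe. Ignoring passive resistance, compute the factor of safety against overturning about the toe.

4.19

K_a = tan²(45° − 29.3°/2) = 0.3428.
P_a = ½K_aγH² = 0.5×0.3428×123.7×19.7² = 8229 lb/ft, acting at H/3 = 6.567 ft above the base.
Overturning moment M_o = P_a × H/3 = 8229 × 6.567 = 54040.
Resisting moment M_r = W × 6.5 = 34869 × 6.5 = 226600.
FS_overturning = M_r/M_o = 226600/54040 = 4.194.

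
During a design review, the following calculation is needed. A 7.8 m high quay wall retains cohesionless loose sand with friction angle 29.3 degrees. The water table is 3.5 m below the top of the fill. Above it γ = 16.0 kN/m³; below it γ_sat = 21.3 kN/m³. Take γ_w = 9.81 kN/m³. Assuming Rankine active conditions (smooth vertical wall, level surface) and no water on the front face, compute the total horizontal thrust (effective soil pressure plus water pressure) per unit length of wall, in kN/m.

243 kN/m

K_a = tan²(45° − φ/2) = 0.3428.
γ' = 21.3 − 9.81 = 11.49 kN/m³. Depth below WT = 4.3 m.
σ'_h at WT = K_a γ d_w = 19.20 kPa; at base = 19.20 + K_a γ' × 4.3 = 36.14 kPa.
P₁ (0–3.5 m) = ½×19.20×3.5 = 33.60. P₂ (3.5–7.8 m) = ½(19.20+36.14)×4.3 = 119.0.
P_w = ½ γ_w h₂² = 0.5×9.81×4.3² = 90.69. Total = 33.60+119.0+90.69 = 243.3 kN/m.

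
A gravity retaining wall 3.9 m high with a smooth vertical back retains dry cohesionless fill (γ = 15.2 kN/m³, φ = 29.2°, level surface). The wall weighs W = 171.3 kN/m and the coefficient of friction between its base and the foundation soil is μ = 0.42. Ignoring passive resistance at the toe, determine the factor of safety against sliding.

1.81

K_a = tan²(45° − 29.2°/2) = 0.3442.
P_a = ½K_aγH² = 0.5×0.3442×15.2×3.9² = 39.79 kN/m, acting at H/3 = 1.300 m above the base.
FS_sliding = μW / P_a = 0.42×171.3 / 39.79 = 1.808.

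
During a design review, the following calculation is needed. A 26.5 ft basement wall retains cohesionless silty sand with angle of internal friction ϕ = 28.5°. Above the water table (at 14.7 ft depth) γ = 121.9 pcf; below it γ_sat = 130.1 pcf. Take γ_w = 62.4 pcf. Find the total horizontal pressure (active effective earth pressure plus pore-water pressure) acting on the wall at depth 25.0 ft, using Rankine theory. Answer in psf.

1520 psf

K_a = (1 − sin φ)/(1 + sin φ) = 0.3540.
γ' = 130.1 − 62.4 = 67.70 pcf.
Effective vertical stress at 25.0 ft: σ'_v = 121.9×14.7 + 67.70×10.3 = 2489 psf.
σ'_h = K_a σ'_v = 0.3540 × 2489 = 881.1 psf; u = γ_w × 10.3 = 642.7 psf.
Total σ_h = 881.1 + 642.7 = 1524 psf.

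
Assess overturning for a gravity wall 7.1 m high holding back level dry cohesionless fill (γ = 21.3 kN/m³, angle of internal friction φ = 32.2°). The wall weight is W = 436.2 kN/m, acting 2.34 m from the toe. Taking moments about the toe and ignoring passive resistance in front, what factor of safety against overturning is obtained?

K_a = tan²(45° − 32.2°/2) = 0.3047.
P_a = ½K_aγH² = 0.5×0.3047×21.3×7.1² = 163.6 kN/m, acting at H/3 = 2.367 m above the base.
Overturning moment M_o = P_a × H/3 = 163.6 × 2.367 = 387.2.
Resisting moment M_r = W × 2.34 = 436.2 × 2.34 = 1021.
FS_overturning = M_r/M_o = 1021/387.2 = 2.636.

2.64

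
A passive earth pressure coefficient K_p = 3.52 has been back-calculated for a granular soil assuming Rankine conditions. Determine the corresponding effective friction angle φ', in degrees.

K_p = (1+sin φ)/(1−sin φ) ⇒ sin φ = (K_p − 1)/(K_p + 1) = 0.5575.
φ = arcsin(0.5575) = 33.88°.

33.9°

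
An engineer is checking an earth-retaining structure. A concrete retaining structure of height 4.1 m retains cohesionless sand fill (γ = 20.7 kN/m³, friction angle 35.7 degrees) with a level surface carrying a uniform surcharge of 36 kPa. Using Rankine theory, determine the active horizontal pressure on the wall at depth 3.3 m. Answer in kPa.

27.4 kPa

K_a = (1 − sin φ)/(1 + sin φ) = 0.2630.
σ_v = γz + q = 20.7 × 3.3 + 36 = 104.3 kPa.
σ_h = K_a σ_v = 0.2630 × 104.3 = 27.43 kPa.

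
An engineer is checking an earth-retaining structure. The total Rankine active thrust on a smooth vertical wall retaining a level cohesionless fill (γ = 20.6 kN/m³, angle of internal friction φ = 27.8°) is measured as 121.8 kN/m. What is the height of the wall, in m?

5.70 m

K_a = 0.3639. P_a = ½ K_a γ H² ⇒ H = √(2P_a/(K_a γ)).
H = √(2×121.8/(0.3639×20.6)) = 5.701 m.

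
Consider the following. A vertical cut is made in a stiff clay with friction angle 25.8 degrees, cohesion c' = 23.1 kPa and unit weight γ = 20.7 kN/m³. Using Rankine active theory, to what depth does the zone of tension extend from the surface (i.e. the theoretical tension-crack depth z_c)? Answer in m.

K_a = tan²(45° − 25.8°/2) = 0.3935; √K_a = 0.6273.
The active pressure is zero where K_a γ z = 2c√K_a, so z_c = 2c/(γ√K_a) = 2×23.1/(20.7×0.6273) = 3.558 m.

3.56 m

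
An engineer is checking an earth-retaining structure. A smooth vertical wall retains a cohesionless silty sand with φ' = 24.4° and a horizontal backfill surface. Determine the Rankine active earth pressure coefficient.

0.415

K_a = (1 − sin φ)/(1 + sin φ) = (1 − sin 24.4°)/(1 + sin 24.4°) = 0.4153.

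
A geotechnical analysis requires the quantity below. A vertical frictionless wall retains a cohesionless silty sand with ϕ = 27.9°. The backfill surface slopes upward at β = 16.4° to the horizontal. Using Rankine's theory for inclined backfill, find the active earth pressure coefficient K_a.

0.422

K_a = cos β · (cos β − √(cos²β − cos²φ)) / (cos β + √(cos²β − cos²φ)).
cos β = 0.9593, cos φ = 0.8838, √(cos²β − cos²φ) = 0.3732.
K_a = 0.9593 × (0.9593 − 0.3732)/(0.9593 + 0.3732) = 0.4220.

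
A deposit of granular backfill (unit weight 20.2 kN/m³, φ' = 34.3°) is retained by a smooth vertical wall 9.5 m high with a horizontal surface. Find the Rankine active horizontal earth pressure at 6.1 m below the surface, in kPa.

K_a = (1 − sin φ)/(1 + sin φ) = 0.2792.
σ_h = K_a γ z = 0.2792 × 20.2 × 6.1 = 34.40 kPa.

34.4 kPa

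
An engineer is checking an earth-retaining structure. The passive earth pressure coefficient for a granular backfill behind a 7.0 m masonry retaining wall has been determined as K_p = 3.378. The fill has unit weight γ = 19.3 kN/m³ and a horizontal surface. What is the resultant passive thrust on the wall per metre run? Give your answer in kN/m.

P = ½ K_p γ H² = 0.5 × 3.378 × 19.3 × 7.0² = 1597 kN/m.

1600 kN/m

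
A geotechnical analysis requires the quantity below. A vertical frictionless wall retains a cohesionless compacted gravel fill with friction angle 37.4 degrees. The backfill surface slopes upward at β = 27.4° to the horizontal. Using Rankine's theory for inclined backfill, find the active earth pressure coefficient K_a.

0.340

K_a = cos β · (cos β − √(cos²β − cos²φ)) / (cos β + √(cos²β − cos²φ)).
cos β = 0.8878, cos φ = 0.7944, √(cos²β − cos²φ) = 0.3964.
K_a = 0.8878 × (0.8878 − 0.3964)/(0.8878 + 0.3964) = 0.3397.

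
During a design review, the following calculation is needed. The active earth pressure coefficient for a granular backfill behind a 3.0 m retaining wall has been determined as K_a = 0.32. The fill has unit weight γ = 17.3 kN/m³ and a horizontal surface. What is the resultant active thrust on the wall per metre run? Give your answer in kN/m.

P = ½ K_a γ H² = 0.5 × 0.32 × 17.3 × 3.0² = 24.91 kN/m.

24.9 kN/m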